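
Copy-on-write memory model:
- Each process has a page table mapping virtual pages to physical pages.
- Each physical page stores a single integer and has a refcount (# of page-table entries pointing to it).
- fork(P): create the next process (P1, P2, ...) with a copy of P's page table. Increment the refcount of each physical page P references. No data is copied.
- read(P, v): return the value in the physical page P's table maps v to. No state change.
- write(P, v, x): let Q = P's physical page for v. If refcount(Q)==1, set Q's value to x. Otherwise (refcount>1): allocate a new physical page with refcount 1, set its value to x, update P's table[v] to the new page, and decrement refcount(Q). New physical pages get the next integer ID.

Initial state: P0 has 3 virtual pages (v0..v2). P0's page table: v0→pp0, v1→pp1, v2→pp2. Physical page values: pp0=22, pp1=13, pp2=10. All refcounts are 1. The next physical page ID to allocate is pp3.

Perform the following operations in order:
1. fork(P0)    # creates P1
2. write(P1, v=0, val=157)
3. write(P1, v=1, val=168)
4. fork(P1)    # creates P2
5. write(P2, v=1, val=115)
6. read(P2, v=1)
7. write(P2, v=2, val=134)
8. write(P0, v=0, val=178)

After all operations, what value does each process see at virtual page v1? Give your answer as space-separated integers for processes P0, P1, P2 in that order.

Answer: 13 168 115

Derivation:
Op 1: fork(P0) -> P1. 3 ppages; refcounts: pp0:2 pp1:2 pp2:2
Op 2: write(P1, v0, 157). refcount(pp0)=2>1 -> COPY to pp3. 4 ppages; refcounts: pp0:1 pp1:2 pp2:2 pp3:1
Op 3: write(P1, v1, 168). refcount(pp1)=2>1 -> COPY to pp4. 5 ppages; refcounts: pp0:1 pp1:1 pp2:2 pp3:1 pp4:1
Op 4: fork(P1) -> P2. 5 ppages; refcounts: pp0:1 pp1:1 pp2:3 pp3:2 pp4:2
Op 5: write(P2, v1, 115). refcount(pp4)=2>1 -> COPY to pp5. 6 ppages; refcounts: pp0:1 pp1:1 pp2:3 pp3:2 pp4:1 pp5:1
Op 6: read(P2, v1) -> 115. No state change.
Op 7: write(P2, v2, 134). refcount(pp2)=3>1 -> COPY to pp6. 7 ppages; refcounts: pp0:1 pp1:1 pp2:2 pp3:2 pp4:1 pp5:1 pp6:1
Op 8: write(P0, v0, 178). refcount(pp0)=1 -> write in place. 7 ppages; refcounts: pp0:1 pp1:1 pp2:2 pp3:2 pp4:1 pp5:1 pp6:1
P0: v1 -> pp1 = 13
P1: v1 -> pp4 = 168
P2: v1 -> pp5 = 115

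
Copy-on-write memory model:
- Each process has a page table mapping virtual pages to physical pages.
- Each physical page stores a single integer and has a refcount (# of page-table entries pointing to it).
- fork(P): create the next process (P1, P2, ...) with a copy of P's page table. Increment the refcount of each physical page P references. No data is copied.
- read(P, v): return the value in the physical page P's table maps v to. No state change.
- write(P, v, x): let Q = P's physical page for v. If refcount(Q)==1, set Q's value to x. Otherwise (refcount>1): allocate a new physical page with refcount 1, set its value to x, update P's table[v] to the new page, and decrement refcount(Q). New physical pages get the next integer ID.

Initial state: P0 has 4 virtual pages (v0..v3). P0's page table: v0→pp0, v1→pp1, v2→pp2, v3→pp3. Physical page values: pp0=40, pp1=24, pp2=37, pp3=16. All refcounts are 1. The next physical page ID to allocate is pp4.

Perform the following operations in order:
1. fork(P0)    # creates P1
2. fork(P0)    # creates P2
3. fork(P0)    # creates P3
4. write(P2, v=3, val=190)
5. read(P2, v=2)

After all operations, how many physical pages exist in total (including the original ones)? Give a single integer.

Answer: 5

Derivation:
Op 1: fork(P0) -> P1. 4 ppages; refcounts: pp0:2 pp1:2 pp2:2 pp3:2
Op 2: fork(P0) -> P2. 4 ppages; refcounts: pp0:3 pp1:3 pp2:3 pp3:3
Op 3: fork(P0) -> P3. 4 ppages; refcounts: pp0:4 pp1:4 pp2:4 pp3:4
Op 4: write(P2, v3, 190). refcount(pp3)=4>1 -> COPY to pp4. 5 ppages; refcounts: pp0:4 pp1:4 pp2:4 pp3:3 pp4:1
Op 5: read(P2, v2) -> 37. No state change.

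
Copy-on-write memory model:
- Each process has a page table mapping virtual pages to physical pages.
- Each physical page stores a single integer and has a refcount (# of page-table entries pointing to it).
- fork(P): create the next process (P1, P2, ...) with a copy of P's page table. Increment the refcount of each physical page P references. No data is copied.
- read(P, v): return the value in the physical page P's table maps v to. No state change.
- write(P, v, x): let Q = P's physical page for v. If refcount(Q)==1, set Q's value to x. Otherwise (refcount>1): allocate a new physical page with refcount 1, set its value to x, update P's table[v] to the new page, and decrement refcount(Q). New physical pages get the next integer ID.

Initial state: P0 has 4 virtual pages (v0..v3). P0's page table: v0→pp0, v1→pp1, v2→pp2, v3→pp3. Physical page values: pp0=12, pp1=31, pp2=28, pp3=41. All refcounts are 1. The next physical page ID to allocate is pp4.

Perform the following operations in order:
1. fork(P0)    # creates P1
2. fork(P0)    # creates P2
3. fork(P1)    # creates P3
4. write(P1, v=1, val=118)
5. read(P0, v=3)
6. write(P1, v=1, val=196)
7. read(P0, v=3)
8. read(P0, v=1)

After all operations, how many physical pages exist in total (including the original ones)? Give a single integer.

Answer: 5

Derivation:
Op 1: fork(P0) -> P1. 4 ppages; refcounts: pp0:2 pp1:2 pp2:2 pp3:2
Op 2: fork(P0) -> P2. 4 ppages; refcounts: pp0:3 pp1:3 pp2:3 pp3:3
Op 3: fork(P1) -> P3. 4 ppages; refcounts: pp0:4 pp1:4 pp2:4 pp3:4
Op 4: write(P1, v1, 118). refcount(pp1)=4>1 -> COPY to pp4. 5 ppages; refcounts: pp0:4 pp1:3 pp2:4 pp3:4 pp4:1
Op 5: read(P0, v3) -> 41. No state change.
Op 6: write(P1, v1, 196). refcount(pp4)=1 -> write in place. 5 ppages; refcounts: pp0:4 pp1:3 pp2:4 pp3:4 pp4:1
Op 7: read(P0, v3) -> 41. No state change.
Op 8: read(P0, v1) -> 31. No state change.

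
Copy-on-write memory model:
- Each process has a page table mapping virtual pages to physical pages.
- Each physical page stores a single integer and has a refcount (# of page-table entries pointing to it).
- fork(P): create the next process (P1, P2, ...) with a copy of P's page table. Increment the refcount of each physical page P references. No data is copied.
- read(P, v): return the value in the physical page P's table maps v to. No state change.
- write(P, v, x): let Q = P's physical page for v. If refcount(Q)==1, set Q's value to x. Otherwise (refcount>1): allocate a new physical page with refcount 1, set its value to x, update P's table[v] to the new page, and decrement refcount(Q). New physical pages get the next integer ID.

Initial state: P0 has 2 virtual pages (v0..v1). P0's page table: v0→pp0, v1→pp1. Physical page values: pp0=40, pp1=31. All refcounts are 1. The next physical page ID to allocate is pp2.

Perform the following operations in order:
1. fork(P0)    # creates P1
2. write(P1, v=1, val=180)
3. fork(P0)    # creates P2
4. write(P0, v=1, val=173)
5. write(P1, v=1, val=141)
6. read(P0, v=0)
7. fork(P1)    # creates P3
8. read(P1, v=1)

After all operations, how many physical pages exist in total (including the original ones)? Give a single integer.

Answer: 4

Derivation:
Op 1: fork(P0) -> P1. 2 ppages; refcounts: pp0:2 pp1:2
Op 2: write(P1, v1, 180). refcount(pp1)=2>1 -> COPY to pp2. 3 ppages; refcounts: pp0:2 pp1:1 pp2:1
Op 3: fork(P0) -> P2. 3 ppages; refcounts: pp0:3 pp1:2 pp2:1
Op 4: write(P0, v1, 173). refcount(pp1)=2>1 -> COPY to pp3. 4 ppages; refcounts: pp0:3 pp1:1 pp2:1 pp3:1
Op 5: write(P1, v1, 141). refcount(pp2)=1 -> write in place. 4 ppages; refcounts: pp0:3 pp1:1 pp2:1 pp3:1
Op 6: read(P0, v0) -> 40. No state change.
Op 7: fork(P1) -> P3. 4 ppages; refcounts: pp0:4 pp1:1 pp2:2 pp3:1
Op 8: read(P1, v1) -> 141. No state change.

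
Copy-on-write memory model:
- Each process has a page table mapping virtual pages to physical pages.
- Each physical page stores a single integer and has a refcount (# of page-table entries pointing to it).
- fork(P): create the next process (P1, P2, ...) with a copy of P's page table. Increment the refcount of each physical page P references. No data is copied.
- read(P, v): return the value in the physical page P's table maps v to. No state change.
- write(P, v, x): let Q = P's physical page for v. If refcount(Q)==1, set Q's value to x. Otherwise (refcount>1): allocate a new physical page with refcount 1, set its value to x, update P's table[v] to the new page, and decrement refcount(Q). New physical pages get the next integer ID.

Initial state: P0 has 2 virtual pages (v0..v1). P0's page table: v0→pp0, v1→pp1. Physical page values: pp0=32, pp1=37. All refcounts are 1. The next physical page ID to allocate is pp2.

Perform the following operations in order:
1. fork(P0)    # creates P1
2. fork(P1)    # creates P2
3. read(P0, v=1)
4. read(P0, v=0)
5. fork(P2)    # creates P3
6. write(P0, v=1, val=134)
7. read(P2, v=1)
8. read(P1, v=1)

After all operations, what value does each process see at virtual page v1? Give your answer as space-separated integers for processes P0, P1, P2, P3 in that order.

Op 1: fork(P0) -> P1. 2 ppages; refcounts: pp0:2 pp1:2
Op 2: fork(P1) -> P2. 2 ppages; refcounts: pp0:3 pp1:3
Op 3: read(P0, v1) -> 37. No state change.
Op 4: read(P0, v0) -> 32. No state change.
Op 5: fork(P2) -> P3. 2 ppages; refcounts: pp0:4 pp1:4
Op 6: write(P0, v1, 134). refcount(pp1)=4>1 -> COPY to pp2. 3 ppages; refcounts: pp0:4 pp1:3 pp2:1
Op 7: read(P2, v1) -> 37. No state change.
Op 8: read(P1, v1) -> 37. No state change.
P0: v1 -> pp2 = 134
P1: v1 -> pp1 = 37
P2: v1 -> pp1 = 37
P3: v1 -> pp1 = 37

Answer: 134 37 37 37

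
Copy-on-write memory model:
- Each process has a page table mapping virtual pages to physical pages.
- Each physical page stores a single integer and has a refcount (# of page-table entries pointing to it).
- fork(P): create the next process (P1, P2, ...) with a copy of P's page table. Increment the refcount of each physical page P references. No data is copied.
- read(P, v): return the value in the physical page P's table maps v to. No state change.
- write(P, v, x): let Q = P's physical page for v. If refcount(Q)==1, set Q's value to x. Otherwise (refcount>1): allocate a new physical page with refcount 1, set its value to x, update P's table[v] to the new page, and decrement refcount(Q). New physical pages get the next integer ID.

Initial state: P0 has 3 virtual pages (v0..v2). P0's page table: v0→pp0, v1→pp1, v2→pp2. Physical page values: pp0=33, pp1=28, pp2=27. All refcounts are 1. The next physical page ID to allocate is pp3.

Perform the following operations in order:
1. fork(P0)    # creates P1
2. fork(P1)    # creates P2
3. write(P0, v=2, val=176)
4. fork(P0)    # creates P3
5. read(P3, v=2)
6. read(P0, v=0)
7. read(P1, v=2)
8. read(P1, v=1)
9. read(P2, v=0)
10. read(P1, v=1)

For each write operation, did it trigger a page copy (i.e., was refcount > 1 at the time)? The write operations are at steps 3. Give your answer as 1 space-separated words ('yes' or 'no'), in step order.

Op 1: fork(P0) -> P1. 3 ppages; refcounts: pp0:2 pp1:2 pp2:2
Op 2: fork(P1) -> P2. 3 ppages; refcounts: pp0:3 pp1:3 pp2:3
Op 3: write(P0, v2, 176). refcount(pp2)=3>1 -> COPY to pp3. 4 ppages; refcounts: pp0:3 pp1:3 pp2:2 pp3:1
Op 4: fork(P0) -> P3. 4 ppages; refcounts: pp0:4 pp1:4 pp2:2 pp3:2
Op 5: read(P3, v2) -> 176. No state change.
Op 6: read(P0, v0) -> 33. No state change.
Op 7: read(P1, v2) -> 27. No state change.
Op 8: read(P1, v1) -> 28. No state change.
Op 9: read(P2, v0) -> 33. No state change.
Op 10: read(P1, v1) -> 28. No state change.

yes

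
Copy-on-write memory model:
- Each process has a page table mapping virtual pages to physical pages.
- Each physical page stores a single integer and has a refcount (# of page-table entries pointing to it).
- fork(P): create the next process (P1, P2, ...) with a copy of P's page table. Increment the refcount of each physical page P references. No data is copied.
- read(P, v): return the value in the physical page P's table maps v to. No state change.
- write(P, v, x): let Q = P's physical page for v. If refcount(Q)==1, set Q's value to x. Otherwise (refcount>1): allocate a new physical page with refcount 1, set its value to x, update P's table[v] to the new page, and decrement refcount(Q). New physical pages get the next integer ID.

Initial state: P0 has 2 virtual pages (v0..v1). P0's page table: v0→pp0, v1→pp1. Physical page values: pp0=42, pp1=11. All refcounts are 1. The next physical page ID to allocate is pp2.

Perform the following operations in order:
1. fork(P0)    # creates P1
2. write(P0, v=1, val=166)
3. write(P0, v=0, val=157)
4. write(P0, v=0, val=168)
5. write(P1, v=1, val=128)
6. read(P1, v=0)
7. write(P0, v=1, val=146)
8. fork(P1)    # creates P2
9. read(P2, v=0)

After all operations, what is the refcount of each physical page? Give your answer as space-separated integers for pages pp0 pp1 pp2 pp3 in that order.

Op 1: fork(P0) -> P1. 2 ppages; refcounts: pp0:2 pp1:2
Op 2: write(P0, v1, 166). refcount(pp1)=2>1 -> COPY to pp2. 3 ppages; refcounts: pp0:2 pp1:1 pp2:1
Op 3: write(P0, v0, 157). refcount(pp0)=2>1 -> COPY to pp3. 4 ppages; refcounts: pp0:1 pp1:1 pp2:1 pp3:1
Op 4: write(P0, v0, 168). refcount(pp3)=1 -> write in place. 4 ppages; refcounts: pp0:1 pp1:1 pp2:1 pp3:1
Op 5: write(P1, v1, 128). refcount(pp1)=1 -> write in place. 4 ppages; refcounts: pp0:1 pp1:1 pp2:1 pp3:1
Op 6: read(P1, v0) -> 42. No state change.
Op 7: write(P0, v1, 146). refcount(pp2)=1 -> write in place. 4 ppages; refcounts: pp0:1 pp1:1 pp2:1 pp3:1
Op 8: fork(P1) -> P2. 4 ppages; refcounts: pp0:2 pp1:2 pp2:1 pp3:1
Op 9: read(P2, v0) -> 42. No state change.

Answer: 2 2 1 1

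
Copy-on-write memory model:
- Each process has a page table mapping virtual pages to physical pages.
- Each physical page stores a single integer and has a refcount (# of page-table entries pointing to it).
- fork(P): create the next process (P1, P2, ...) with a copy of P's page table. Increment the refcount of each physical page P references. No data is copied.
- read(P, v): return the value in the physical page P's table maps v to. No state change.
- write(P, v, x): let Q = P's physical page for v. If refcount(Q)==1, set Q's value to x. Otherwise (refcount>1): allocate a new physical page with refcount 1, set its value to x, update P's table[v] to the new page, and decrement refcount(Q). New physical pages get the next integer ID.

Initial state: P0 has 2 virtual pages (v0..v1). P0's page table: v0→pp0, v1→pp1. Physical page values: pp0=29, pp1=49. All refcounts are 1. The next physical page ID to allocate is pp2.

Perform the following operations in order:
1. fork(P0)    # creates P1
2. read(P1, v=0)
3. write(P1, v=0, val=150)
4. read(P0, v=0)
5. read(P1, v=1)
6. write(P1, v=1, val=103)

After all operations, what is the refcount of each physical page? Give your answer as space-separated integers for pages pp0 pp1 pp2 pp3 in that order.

Op 1: fork(P0) -> P1. 2 ppages; refcounts: pp0:2 pp1:2
Op 2: read(P1, v0) -> 29. No state change.
Op 3: write(P1, v0, 150). refcount(pp0)=2>1 -> COPY to pp2. 3 ppages; refcounts: pp0:1 pp1:2 pp2:1
Op 4: read(P0, v0) -> 29. No state change.
Op 5: read(P1, v1) -> 49. No state change.
Op 6: write(P1, v1, 103). refcount(pp1)=2>1 -> COPY to pp3. 4 ppages; refcounts: pp0:1 pp1:1 pp2:1 pp3:1

Answer: 1 1 1 1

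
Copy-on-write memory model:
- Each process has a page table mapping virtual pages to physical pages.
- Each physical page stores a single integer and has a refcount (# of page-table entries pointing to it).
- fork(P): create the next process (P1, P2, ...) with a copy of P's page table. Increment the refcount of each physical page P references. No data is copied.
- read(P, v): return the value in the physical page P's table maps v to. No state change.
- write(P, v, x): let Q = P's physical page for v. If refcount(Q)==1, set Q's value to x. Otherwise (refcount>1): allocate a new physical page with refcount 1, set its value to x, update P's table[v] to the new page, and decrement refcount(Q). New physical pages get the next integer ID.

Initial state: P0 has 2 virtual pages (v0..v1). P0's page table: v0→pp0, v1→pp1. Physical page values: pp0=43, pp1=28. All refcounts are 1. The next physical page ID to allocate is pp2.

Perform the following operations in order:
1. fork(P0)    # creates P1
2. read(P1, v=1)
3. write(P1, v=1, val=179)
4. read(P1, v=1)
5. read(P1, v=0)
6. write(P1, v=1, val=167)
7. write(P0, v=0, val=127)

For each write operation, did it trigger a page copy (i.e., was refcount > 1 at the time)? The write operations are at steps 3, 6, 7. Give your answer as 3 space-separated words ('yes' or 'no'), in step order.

Op 1: fork(P0) -> P1. 2 ppages; refcounts: pp0:2 pp1:2
Op 2: read(P1, v1) -> 28. No state change.
Op 3: write(P1, v1, 179). refcount(pp1)=2>1 -> COPY to pp2. 3 ppages; refcounts: pp0:2 pp1:1 pp2:1
Op 4: read(P1, v1) -> 179. No state change.
Op 5: read(P1, v0) -> 43. No state change.
Op 6: write(P1, v1, 167). refcount(pp2)=1 -> write in place. 3 ppages; refcounts: pp0:2 pp1:1 pp2:1
Op 7: write(P0, v0, 127). refcount(pp0)=2>1 -> COPY to pp3. 4 ppages; refcounts: pp0:1 pp1:1 pp2:1 pp3:1

yes no yes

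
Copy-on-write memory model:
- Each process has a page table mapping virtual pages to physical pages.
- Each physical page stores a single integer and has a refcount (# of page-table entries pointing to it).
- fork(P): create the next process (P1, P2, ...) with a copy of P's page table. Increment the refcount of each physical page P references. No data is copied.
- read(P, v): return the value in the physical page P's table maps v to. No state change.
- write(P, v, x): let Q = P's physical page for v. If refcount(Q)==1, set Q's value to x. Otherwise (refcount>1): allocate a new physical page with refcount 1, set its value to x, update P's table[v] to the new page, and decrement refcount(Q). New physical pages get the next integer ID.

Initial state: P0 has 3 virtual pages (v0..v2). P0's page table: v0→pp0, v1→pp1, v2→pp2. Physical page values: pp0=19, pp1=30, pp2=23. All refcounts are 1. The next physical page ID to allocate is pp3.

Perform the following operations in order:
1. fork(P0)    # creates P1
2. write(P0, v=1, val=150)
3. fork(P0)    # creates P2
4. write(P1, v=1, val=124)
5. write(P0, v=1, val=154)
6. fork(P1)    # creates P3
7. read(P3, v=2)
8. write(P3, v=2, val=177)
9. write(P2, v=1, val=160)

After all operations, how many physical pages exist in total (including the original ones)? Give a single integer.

Answer: 6

Derivation:
Op 1: fork(P0) -> P1. 3 ppages; refcounts: pp0:2 pp1:2 pp2:2
Op 2: write(P0, v1, 150). refcount(pp1)=2>1 -> COPY to pp3. 4 ppages; refcounts: pp0:2 pp1:1 pp2:2 pp3:1
Op 3: fork(P0) -> P2. 4 ppages; refcounts: pp0:3 pp1:1 pp2:3 pp3:2
Op 4: write(P1, v1, 124). refcount(pp1)=1 -> write in place. 4 ppages; refcounts: pp0:3 pp1:1 pp2:3 pp3:2
Op 5: write(P0, v1, 154). refcount(pp3)=2>1 -> COPY to pp4. 5 ppages; refcounts: pp0:3 pp1:1 pp2:3 pp3:1 pp4:1
Op 6: fork(P1) -> P3. 5 ppages; refcounts: pp0:4 pp1:2 pp2:4 pp3:1 pp4:1
Op 7: read(P3, v2) -> 23. No state change.
Op 8: write(P3, v2, 177). refcount(pp2)=4>1 -> COPY to pp5. 6 ppages; refcounts: pp0:4 pp1:2 pp2:3 pp3:1 pp4:1 pp5:1
Op 9: write(P2, v1, 160). refcount(pp3)=1 -> write in place. 6 ppages; refcounts: pp0:4 pp1:2 pp2:3 pp3:1 pp4:1 pp5:1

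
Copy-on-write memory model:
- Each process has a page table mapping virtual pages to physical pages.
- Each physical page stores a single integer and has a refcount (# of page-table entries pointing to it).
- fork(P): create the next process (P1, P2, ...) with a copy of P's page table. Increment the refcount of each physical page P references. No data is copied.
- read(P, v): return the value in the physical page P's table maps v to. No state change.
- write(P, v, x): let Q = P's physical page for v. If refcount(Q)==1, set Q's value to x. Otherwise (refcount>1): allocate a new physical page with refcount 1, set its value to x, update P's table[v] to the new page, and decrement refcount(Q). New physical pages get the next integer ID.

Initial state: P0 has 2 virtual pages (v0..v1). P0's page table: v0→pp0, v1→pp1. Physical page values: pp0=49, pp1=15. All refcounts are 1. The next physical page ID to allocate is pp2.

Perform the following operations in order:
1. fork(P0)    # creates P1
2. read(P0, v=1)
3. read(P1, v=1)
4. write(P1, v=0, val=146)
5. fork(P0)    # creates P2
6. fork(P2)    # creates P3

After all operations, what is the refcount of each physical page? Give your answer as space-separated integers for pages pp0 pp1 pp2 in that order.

Op 1: fork(P0) -> P1. 2 ppages; refcounts: pp0:2 pp1:2
Op 2: read(P0, v1) -> 15. No state change.
Op 3: read(P1, v1) -> 15. No state change.
Op 4: write(P1, v0, 146). refcount(pp0)=2>1 -> COPY to pp2. 3 ppages; refcounts: pp0:1 pp1:2 pp2:1
Op 5: fork(P0) -> P2. 3 ppages; refcounts: pp0:2 pp1:3 pp2:1
Op 6: fork(P2) -> P3. 3 ppages; refcounts: pp0:3 pp1:4 pp2:1

Answer: 3 4 1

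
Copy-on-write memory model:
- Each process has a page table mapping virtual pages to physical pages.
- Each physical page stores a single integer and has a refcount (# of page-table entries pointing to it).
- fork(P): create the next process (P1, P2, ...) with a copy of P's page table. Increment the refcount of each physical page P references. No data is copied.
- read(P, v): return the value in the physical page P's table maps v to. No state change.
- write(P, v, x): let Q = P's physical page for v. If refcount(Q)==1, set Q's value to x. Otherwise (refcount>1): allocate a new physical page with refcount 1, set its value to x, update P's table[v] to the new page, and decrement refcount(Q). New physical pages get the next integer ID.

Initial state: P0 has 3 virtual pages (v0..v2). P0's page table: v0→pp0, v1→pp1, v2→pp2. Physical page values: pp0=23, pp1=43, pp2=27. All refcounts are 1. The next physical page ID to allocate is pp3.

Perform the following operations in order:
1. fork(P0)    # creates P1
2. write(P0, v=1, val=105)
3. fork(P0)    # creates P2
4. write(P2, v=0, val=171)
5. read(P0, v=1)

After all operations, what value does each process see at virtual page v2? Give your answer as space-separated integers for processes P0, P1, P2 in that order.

Op 1: fork(P0) -> P1. 3 ppages; refcounts: pp0:2 pp1:2 pp2:2
Op 2: write(P0, v1, 105). refcount(pp1)=2>1 -> COPY to pp3. 4 ppages; refcounts: pp0:2 pp1:1 pp2:2 pp3:1
Op 3: fork(P0) -> P2. 4 ppages; refcounts: pp0:3 pp1:1 pp2:3 pp3:2
Op 4: write(P2, v0, 171). refcount(pp0)=3>1 -> COPY to pp4. 5 ppages; refcounts: pp0:2 pp1:1 pp2:3 pp3:2 pp4:1
Op 5: read(P0, v1) -> 105. No state change.
P0: v2 -> pp2 = 27
P1: v2 -> pp2 = 27
P2: v2 -> pp2 = 27

Answer: 27 27 27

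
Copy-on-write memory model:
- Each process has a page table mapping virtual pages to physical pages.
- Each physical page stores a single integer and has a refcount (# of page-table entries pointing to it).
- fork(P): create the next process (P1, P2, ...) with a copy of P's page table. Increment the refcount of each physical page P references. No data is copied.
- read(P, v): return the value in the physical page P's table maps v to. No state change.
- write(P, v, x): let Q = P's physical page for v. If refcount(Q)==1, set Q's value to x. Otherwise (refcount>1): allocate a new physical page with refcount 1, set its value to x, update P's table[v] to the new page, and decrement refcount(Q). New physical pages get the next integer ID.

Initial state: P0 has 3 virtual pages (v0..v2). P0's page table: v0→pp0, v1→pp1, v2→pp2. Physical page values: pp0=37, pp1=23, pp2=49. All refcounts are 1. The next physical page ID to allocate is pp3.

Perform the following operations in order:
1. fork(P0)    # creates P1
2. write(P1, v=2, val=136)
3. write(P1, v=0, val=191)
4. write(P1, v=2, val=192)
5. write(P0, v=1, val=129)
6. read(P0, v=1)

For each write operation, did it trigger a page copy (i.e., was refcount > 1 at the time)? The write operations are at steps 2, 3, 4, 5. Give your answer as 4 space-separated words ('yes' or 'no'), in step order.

Op 1: fork(P0) -> P1. 3 ppages; refcounts: pp0:2 pp1:2 pp2:2
Op 2: write(P1, v2, 136). refcount(pp2)=2>1 -> COPY to pp3. 4 ppages; refcounts: pp0:2 pp1:2 pp2:1 pp3:1
Op 3: write(P1, v0, 191). refcount(pp0)=2>1 -> COPY to pp4. 5 ppages; refcounts: pp0:1 pp1:2 pp2:1 pp3:1 pp4:1
Op 4: write(P1, v2, 192). refcount(pp3)=1 -> write in place. 5 ppages; refcounts: pp0:1 pp1:2 pp2:1 pp3:1 pp4:1
Op 5: write(P0, v1, 129). refcount(pp1)=2>1 -> COPY to pp5. 6 ppages; refcounts: pp0:1 pp1:1 pp2:1 pp3:1 pp4:1 pp5:1
Op 6: read(P0, v1) -> 129. No state change.

yes yes no yes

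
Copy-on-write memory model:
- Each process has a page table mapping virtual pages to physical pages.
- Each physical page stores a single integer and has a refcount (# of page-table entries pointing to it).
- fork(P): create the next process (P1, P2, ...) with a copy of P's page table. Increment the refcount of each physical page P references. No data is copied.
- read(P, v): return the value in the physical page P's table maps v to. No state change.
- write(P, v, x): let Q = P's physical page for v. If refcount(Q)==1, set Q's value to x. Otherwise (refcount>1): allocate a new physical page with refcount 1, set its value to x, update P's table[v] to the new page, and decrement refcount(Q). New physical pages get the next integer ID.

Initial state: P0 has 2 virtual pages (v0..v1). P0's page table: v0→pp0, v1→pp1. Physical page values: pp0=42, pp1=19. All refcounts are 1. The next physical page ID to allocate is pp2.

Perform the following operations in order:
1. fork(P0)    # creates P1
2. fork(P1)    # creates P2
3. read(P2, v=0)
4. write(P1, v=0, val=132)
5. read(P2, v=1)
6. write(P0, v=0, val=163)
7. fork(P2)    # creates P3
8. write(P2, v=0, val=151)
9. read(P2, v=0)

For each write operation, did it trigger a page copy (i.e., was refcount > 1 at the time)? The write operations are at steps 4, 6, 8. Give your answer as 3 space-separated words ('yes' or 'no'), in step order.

Op 1: fork(P0) -> P1. 2 ppages; refcounts: pp0:2 pp1:2
Op 2: fork(P1) -> P2. 2 ppages; refcounts: pp0:3 pp1:3
Op 3: read(P2, v0) -> 42. No state change.
Op 4: write(P1, v0, 132). refcount(pp0)=3>1 -> COPY to pp2. 3 ppages; refcounts: pp0:2 pp1:3 pp2:1
Op 5: read(P2, v1) -> 19. No state change.
Op 6: write(P0, v0, 163). refcount(pp0)=2>1 -> COPY to pp3. 4 ppages; refcounts: pp0:1 pp1:3 pp2:1 pp3:1
Op 7: fork(P2) -> P3. 4 ppages; refcounts: pp0:2 pp1:4 pp2:1 pp3:1
Op 8: write(P2, v0, 151). refcount(pp0)=2>1 -> COPY to pp4. 5 ppages; refcounts: pp0:1 pp1:4 pp2:1 pp3:1 pp4:1
Op 9: read(P2, v0) -> 151. No state change.

yes yes yes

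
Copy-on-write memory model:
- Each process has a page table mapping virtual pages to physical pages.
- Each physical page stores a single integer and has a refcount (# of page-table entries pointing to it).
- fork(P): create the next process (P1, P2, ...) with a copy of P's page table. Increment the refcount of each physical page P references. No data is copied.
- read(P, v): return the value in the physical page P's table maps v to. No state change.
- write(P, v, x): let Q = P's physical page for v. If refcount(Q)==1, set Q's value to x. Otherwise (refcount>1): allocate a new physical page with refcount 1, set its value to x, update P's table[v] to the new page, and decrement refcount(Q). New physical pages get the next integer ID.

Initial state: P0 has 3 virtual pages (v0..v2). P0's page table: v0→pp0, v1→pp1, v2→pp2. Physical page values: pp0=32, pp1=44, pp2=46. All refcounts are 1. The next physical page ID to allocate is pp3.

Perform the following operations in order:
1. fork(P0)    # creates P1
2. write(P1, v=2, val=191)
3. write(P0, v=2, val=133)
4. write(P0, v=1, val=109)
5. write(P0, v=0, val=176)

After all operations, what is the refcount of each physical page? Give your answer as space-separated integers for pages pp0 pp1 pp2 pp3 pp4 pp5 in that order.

Answer: 1 1 1 1 1 1

Derivation:
Op 1: fork(P0) -> P1. 3 ppages; refcounts: pp0:2 pp1:2 pp2:2
Op 2: write(P1, v2, 191). refcount(pp2)=2>1 -> COPY to pp3. 4 ppages; refcounts: pp0:2 pp1:2 pp2:1 pp3:1
Op 3: write(P0, v2, 133). refcount(pp2)=1 -> write in place. 4 ppages; refcounts: pp0:2 pp1:2 pp2:1 pp3:1
Op 4: write(P0, v1, 109). refcount(pp1)=2>1 -> COPY to pp4. 5 ppages; refcounts: pp0:2 pp1:1 pp2:1 pp3:1 pp4:1
Op 5: write(P0, v0, 176). refcount(pp0)=2>1 -> COPY to pp5. 6 ppages; refcounts: pp0:1 pp1:1 pp2:1 pp3:1 pp4:1 pp5:1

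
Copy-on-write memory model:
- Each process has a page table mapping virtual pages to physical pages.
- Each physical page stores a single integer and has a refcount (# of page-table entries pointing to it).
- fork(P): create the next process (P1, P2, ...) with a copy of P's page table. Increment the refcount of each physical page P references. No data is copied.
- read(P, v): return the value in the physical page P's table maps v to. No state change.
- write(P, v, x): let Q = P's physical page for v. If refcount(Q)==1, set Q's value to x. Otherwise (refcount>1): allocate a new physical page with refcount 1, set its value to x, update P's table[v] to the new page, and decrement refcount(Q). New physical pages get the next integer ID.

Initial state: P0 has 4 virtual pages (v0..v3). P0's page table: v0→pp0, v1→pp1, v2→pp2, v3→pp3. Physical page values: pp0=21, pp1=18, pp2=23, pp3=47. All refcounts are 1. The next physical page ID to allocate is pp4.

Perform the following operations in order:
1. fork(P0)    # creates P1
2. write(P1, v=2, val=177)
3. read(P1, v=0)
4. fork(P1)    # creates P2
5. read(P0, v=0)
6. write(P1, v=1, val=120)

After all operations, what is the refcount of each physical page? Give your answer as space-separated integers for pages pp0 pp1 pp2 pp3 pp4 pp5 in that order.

Op 1: fork(P0) -> P1. 4 ppages; refcounts: pp0:2 pp1:2 pp2:2 pp3:2
Op 2: write(P1, v2, 177). refcount(pp2)=2>1 -> COPY to pp4. 5 ppages; refcounts: pp0:2 pp1:2 pp2:1 pp3:2 pp4:1
Op 3: read(P1, v0) -> 21. No state change.
Op 4: fork(P1) -> P2. 5 ppages; refcounts: pp0:3 pp1:3 pp2:1 pp3:3 pp4:2
Op 5: read(P0, v0) -> 21. No state change.
Op 6: write(P1, v1, 120). refcount(pp1)=3>1 -> COPY to pp5. 6 ppages; refcounts: pp0:3 pp1:2 pp2:1 pp3:3 pp4:2 pp5:1

Answer: 3 2 1 3 2 1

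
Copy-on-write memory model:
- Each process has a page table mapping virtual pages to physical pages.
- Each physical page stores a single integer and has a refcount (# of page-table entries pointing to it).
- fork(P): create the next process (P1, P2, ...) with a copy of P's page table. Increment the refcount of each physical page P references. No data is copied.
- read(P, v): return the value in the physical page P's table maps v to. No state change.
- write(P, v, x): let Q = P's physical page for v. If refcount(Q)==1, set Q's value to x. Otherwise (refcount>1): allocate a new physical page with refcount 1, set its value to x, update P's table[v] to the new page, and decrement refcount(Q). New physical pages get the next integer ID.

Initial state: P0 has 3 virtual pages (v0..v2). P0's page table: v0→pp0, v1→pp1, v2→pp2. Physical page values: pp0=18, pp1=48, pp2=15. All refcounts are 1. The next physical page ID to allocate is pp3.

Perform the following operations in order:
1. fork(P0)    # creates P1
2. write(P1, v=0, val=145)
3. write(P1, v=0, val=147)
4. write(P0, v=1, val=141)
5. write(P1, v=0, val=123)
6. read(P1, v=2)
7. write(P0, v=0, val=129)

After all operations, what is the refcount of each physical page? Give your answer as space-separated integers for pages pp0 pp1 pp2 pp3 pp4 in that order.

Answer: 1 1 2 1 1

Derivation:
Op 1: fork(P0) -> P1. 3 ppages; refcounts: pp0:2 pp1:2 pp2:2
Op 2: write(P1, v0, 145). refcount(pp0)=2>1 -> COPY to pp3. 4 ppages; refcounts: pp0:1 pp1:2 pp2:2 pp3:1
Op 3: write(P1, v0, 147). refcount(pp3)=1 -> write in place. 4 ppages; refcounts: pp0:1 pp1:2 pp2:2 pp3:1
Op 4: write(P0, v1, 141). refcount(pp1)=2>1 -> COPY to pp4. 5 ppages; refcounts: pp0:1 pp1:1 pp2:2 pp3:1 pp4:1
Op 5: write(P1, v0, 123). refcount(pp3)=1 -> write in place. 5 ppages; refcounts: pp0:1 pp1:1 pp2:2 pp3:1 pp4:1
Op 6: read(P1, v2) -> 15. No state change.
Op 7: write(P0, v0, 129). refcount(pp0)=1 -> write in place. 5 ppages; refcounts: pp0:1 pp1:1 pp2:2 pp3:1 pp4:1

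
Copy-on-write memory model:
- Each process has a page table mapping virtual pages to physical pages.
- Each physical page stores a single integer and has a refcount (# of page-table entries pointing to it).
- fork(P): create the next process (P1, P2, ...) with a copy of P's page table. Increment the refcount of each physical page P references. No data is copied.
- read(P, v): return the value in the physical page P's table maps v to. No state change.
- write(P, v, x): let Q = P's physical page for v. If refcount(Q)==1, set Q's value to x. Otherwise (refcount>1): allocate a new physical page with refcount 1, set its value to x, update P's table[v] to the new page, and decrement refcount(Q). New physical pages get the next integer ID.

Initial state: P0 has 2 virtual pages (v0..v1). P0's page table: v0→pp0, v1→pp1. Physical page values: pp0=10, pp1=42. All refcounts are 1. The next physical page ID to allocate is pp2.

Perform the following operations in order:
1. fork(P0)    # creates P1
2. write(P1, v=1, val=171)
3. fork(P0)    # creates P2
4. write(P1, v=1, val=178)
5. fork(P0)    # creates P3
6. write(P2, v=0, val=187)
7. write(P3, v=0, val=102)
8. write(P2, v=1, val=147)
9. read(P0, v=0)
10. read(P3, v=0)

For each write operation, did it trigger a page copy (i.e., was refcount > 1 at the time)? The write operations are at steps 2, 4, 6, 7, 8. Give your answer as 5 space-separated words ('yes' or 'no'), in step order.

Op 1: fork(P0) -> P1. 2 ppages; refcounts: pp0:2 pp1:2
Op 2: write(P1, v1, 171). refcount(pp1)=2>1 -> COPY to pp2. 3 ppages; refcounts: pp0:2 pp1:1 pp2:1
Op 3: fork(P0) -> P2. 3 ppages; refcounts: pp0:3 pp1:2 pp2:1
Op 4: write(P1, v1, 178). refcount(pp2)=1 -> write in place. 3 ppages; refcounts: pp0:3 pp1:2 pp2:1
Op 5: fork(P0) -> P3. 3 ppages; refcounts: pp0:4 pp1:3 pp2:1
Op 6: write(P2, v0, 187). refcount(pp0)=4>1 -> COPY to pp3. 4 ppages; refcounts: pp0:3 pp1:3 pp2:1 pp3:1
Op 7: write(P3, v0, 102). refcount(pp0)=3>1 -> COPY to pp4. 5 ppages; refcounts: pp0:2 pp1:3 pp2:1 pp3:1 pp4:1
Op 8: write(P2, v1, 147). refcount(pp1)=3>1 -> COPY to pp5. 6 ppages; refcounts: pp0:2 pp1:2 pp2:1 pp3:1 pp4:1 pp5:1
Op 9: read(P0, v0) -> 10. No state change.
Op 10: read(P3, v0) -> 102. No state change.

yes no yes yes yes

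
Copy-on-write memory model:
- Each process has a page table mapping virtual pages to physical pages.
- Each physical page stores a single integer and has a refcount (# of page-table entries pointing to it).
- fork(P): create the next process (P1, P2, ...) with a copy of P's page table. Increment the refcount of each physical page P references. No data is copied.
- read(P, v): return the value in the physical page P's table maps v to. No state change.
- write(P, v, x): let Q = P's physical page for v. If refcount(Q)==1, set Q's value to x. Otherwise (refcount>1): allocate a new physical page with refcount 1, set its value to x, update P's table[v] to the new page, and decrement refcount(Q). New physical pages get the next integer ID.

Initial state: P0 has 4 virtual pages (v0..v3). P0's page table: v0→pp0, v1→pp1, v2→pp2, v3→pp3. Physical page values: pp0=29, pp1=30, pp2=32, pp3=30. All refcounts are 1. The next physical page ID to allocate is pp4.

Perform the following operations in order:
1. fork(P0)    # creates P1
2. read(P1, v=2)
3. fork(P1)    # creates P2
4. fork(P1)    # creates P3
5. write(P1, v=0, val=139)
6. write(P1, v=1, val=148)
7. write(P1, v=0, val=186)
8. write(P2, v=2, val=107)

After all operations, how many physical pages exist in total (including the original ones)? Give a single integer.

Answer: 7

Derivation:
Op 1: fork(P0) -> P1. 4 ppages; refcounts: pp0:2 pp1:2 pp2:2 pp3:2
Op 2: read(P1, v2) -> 32. No state change.
Op 3: fork(P1) -> P2. 4 ppages; refcounts: pp0:3 pp1:3 pp2:3 pp3:3
Op 4: fork(P1) -> P3. 4 ppages; refcounts: pp0:4 pp1:4 pp2:4 pp3:4
Op 5: write(P1, v0, 139). refcount(pp0)=4>1 -> COPY to pp4. 5 ppages; refcounts: pp0:3 pp1:4 pp2:4 pp3:4 pp4:1
Op 6: write(P1, v1, 148). refcount(pp1)=4>1 -> COPY to pp5. 6 ppages; refcounts: pp0:3 pp1:3 pp2:4 pp3:4 pp4:1 pp5:1
Op 7: write(P1, v0, 186). refcount(pp4)=1 -> write in place. 6 ppages; refcounts: pp0:3 pp1:3 pp2:4 pp3:4 pp4:1 pp5:1
Op 8: write(P2, v2, 107). refcount(pp2)=4>1 -> COPY to pp6. 7 ppages; refcounts: pp0:3 pp1:3 pp2:3 pp3:4 pp4:1 pp5:1 pp6:1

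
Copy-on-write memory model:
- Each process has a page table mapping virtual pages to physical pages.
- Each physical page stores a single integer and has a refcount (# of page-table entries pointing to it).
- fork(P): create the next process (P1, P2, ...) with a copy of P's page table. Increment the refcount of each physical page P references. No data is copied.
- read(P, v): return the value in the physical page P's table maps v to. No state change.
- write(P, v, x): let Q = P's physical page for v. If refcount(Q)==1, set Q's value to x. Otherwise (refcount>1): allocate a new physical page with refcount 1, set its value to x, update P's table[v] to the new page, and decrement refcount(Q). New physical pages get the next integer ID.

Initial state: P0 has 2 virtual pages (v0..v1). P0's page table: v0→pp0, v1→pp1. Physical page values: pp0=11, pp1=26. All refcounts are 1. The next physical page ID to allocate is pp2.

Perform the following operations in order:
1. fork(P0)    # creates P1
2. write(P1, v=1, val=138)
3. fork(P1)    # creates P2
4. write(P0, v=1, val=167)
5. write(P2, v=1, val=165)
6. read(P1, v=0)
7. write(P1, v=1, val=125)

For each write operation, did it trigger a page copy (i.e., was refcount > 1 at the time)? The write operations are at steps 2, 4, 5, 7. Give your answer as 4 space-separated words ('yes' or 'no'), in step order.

Op 1: fork(P0) -> P1. 2 ppages; refcounts: pp0:2 pp1:2
Op 2: write(P1, v1, 138). refcount(pp1)=2>1 -> COPY to pp2. 3 ppages; refcounts: pp0:2 pp1:1 pp2:1
Op 3: fork(P1) -> P2. 3 ppages; refcounts: pp0:3 pp1:1 pp2:2
Op 4: write(P0, v1, 167). refcount(pp1)=1 -> write in place. 3 ppages; refcounts: pp0:3 pp1:1 pp2:2
Op 5: write(P2, v1, 165). refcount(pp2)=2>1 -> COPY to pp3. 4 ppages; refcounts: pp0:3 pp1:1 pp2:1 pp3:1
Op 6: read(P1, v0) -> 11. No state change.
Op 7: write(P1, v1, 125). refcount(pp2)=1 -> write in place. 4 ppages; refcounts: pp0:3 pp1:1 pp2:1 pp3:1

yes no yes no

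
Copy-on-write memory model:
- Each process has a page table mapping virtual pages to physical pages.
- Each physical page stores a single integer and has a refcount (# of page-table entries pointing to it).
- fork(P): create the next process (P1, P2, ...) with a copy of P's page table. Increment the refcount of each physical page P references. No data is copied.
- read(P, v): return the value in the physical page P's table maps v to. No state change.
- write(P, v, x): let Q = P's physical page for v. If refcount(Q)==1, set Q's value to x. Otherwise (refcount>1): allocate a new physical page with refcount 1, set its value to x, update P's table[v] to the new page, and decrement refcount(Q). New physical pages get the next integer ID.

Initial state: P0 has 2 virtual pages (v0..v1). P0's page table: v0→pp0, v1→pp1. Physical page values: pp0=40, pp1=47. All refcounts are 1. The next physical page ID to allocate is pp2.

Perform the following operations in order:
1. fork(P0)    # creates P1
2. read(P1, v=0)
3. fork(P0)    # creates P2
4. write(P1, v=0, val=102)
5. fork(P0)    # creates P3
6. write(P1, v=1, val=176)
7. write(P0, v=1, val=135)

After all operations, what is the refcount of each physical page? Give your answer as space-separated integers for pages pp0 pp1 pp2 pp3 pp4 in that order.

Op 1: fork(P0) -> P1. 2 ppages; refcounts: pp0:2 pp1:2
Op 2: read(P1, v0) -> 40. No state change.
Op 3: fork(P0) -> P2. 2 ppages; refcounts: pp0:3 pp1:3
Op 4: write(P1, v0, 102). refcount(pp0)=3>1 -> COPY to pp2. 3 ppages; refcounts: pp0:2 pp1:3 pp2:1
Op 5: fork(P0) -> P3. 3 ppages; refcounts: pp0:3 pp1:4 pp2:1
Op 6: write(P1, v1, 176). refcount(pp1)=4>1 -> COPY to pp3. 4 ppages; refcounts: pp0:3 pp1:3 pp2:1 pp3:1
Op 7: write(P0, v1, 135). refcount(pp1)=3>1 -> COPY to pp4. 5 ppages; refcounts: pp0:3 pp1:2 pp2:1 pp3:1 pp4:1

Answer: 3 2 1 1 1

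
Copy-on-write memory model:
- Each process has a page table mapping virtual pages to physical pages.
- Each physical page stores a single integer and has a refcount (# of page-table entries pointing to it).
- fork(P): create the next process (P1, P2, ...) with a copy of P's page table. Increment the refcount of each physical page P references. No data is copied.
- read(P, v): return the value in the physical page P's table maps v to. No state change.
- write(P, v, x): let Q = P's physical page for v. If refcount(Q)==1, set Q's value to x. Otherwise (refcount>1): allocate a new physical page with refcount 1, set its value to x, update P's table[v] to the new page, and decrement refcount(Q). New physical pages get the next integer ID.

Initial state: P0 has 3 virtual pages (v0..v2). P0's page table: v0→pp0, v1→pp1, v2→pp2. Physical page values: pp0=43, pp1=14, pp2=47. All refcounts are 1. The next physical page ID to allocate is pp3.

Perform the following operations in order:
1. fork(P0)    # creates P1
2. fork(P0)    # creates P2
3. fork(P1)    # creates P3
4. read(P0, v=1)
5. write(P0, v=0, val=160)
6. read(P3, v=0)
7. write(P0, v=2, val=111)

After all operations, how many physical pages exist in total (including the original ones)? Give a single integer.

Answer: 5

Derivation:
Op 1: fork(P0) -> P1. 3 ppages; refcounts: pp0:2 pp1:2 pp2:2
Op 2: fork(P0) -> P2. 3 ppages; refcounts: pp0:3 pp1:3 pp2:3
Op 3: fork(P1) -> P3. 3 ppages; refcounts: pp0:4 pp1:4 pp2:4
Op 4: read(P0, v1) -> 14. No state change.
Op 5: write(P0, v0, 160). refcount(pp0)=4>1 -> COPY to pp3. 4 ppages; refcounts: pp0:3 pp1:4 pp2:4 pp3:1
Op 6: read(P3, v0) -> 43. No state change.
Op 7: write(P0, v2, 111). refcount(pp2)=4>1 -> COPY to pp4. 5 ppages; refcounts: pp0:3 pp1:4 pp2:3 pp3:1 pp4:1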